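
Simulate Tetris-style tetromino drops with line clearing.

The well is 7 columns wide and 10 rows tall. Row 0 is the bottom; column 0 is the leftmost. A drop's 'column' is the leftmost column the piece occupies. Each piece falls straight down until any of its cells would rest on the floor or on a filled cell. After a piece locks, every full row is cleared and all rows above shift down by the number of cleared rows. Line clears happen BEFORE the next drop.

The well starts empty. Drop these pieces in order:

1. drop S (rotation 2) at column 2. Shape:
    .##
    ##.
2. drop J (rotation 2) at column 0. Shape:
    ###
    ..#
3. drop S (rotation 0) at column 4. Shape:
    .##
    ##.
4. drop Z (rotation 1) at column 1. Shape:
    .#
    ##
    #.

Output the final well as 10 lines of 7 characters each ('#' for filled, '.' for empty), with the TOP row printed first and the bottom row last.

Drop 1: S rot2 at col 2 lands with bottom-row=0; cleared 0 line(s) (total 0); column heights now [0 0 1 2 2 0 0], max=2
Drop 2: J rot2 at col 0 lands with bottom-row=1; cleared 0 line(s) (total 0); column heights now [3 3 3 2 2 0 0], max=3
Drop 3: S rot0 at col 4 lands with bottom-row=2; cleared 0 line(s) (total 0); column heights now [3 3 3 2 3 4 4], max=4
Drop 4: Z rot1 at col 1 lands with bottom-row=3; cleared 0 line(s) (total 0); column heights now [3 5 6 2 3 4 4], max=6

Answer: .......
.......
.......
.......
..#....
.##....
.#...##
###.##.
..###..
..##...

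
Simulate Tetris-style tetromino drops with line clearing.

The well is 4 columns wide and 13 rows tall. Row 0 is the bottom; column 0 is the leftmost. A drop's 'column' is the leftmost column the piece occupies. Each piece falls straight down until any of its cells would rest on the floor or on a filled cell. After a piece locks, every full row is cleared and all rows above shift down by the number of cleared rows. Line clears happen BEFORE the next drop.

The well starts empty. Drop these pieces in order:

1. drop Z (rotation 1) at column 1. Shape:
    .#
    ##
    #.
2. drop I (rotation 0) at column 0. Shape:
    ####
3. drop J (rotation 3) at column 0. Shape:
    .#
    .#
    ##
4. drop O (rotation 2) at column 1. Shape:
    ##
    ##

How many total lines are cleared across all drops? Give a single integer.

Drop 1: Z rot1 at col 1 lands with bottom-row=0; cleared 0 line(s) (total 0); column heights now [0 2 3 0], max=3
Drop 2: I rot0 at col 0 lands with bottom-row=3; cleared 1 line(s) (total 1); column heights now [0 2 3 0], max=3
Drop 3: J rot3 at col 0 lands with bottom-row=2; cleared 0 line(s) (total 1); column heights now [3 5 3 0], max=5
Drop 4: O rot2 at col 1 lands with bottom-row=5; cleared 0 line(s) (total 1); column heights now [3 7 7 0], max=7

Answer: 1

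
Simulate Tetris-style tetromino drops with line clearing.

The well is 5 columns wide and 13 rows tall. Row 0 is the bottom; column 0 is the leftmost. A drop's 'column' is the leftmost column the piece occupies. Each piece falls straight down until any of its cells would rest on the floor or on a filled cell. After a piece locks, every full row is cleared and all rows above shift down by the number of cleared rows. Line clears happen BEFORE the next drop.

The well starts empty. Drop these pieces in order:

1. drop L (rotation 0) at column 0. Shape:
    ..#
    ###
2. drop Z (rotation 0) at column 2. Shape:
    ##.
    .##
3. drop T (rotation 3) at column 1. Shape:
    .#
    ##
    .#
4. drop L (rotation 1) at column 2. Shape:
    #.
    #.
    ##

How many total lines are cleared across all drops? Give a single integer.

Answer: 0

Derivation:
Drop 1: L rot0 at col 0 lands with bottom-row=0; cleared 0 line(s) (total 0); column heights now [1 1 2 0 0], max=2
Drop 2: Z rot0 at col 2 lands with bottom-row=1; cleared 0 line(s) (total 0); column heights now [1 1 3 3 2], max=3
Drop 3: T rot3 at col 1 lands with bottom-row=3; cleared 0 line(s) (total 0); column heights now [1 5 6 3 2], max=6
Drop 4: L rot1 at col 2 lands with bottom-row=6; cleared 0 line(s) (total 0); column heights now [1 5 9 7 2], max=9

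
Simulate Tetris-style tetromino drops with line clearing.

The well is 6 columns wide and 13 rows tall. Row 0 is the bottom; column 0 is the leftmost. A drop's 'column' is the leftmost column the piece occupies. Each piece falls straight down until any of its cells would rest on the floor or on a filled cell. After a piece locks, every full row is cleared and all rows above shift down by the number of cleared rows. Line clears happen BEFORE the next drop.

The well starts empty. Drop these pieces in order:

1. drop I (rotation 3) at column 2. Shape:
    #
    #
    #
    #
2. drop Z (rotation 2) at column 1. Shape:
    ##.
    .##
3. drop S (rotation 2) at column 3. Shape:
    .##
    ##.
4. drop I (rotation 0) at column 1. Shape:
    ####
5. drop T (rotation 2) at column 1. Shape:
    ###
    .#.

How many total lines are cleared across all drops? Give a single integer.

Drop 1: I rot3 at col 2 lands with bottom-row=0; cleared 0 line(s) (total 0); column heights now [0 0 4 0 0 0], max=4
Drop 2: Z rot2 at col 1 lands with bottom-row=4; cleared 0 line(s) (total 0); column heights now [0 6 6 5 0 0], max=6
Drop 3: S rot2 at col 3 lands with bottom-row=5; cleared 0 line(s) (total 0); column heights now [0 6 6 6 7 7], max=7
Drop 4: I rot0 at col 1 lands with bottom-row=7; cleared 0 line(s) (total 0); column heights now [0 8 8 8 8 7], max=8
Drop 5: T rot2 at col 1 lands with bottom-row=8; cleared 0 line(s) (total 0); column heights now [0 10 10 10 8 7], max=10

Answer: 0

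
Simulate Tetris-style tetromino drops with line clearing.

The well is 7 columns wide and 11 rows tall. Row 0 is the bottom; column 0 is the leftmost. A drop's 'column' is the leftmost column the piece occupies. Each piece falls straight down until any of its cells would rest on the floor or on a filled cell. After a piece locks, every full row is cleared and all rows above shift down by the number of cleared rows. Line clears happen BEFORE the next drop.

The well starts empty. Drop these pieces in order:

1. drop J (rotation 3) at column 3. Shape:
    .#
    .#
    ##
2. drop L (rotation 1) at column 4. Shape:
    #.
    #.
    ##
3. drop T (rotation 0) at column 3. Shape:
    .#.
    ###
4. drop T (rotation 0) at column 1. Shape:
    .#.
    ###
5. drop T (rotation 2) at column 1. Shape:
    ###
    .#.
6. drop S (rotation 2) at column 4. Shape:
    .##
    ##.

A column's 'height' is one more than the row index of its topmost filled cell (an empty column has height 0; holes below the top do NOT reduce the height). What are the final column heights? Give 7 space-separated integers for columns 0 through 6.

Answer: 0 11 11 11 9 10 10

Derivation:
Drop 1: J rot3 at col 3 lands with bottom-row=0; cleared 0 line(s) (total 0); column heights now [0 0 0 1 3 0 0], max=3
Drop 2: L rot1 at col 4 lands with bottom-row=3; cleared 0 line(s) (total 0); column heights now [0 0 0 1 6 4 0], max=6
Drop 3: T rot0 at col 3 lands with bottom-row=6; cleared 0 line(s) (total 0); column heights now [0 0 0 7 8 7 0], max=8
Drop 4: T rot0 at col 1 lands with bottom-row=7; cleared 0 line(s) (total 0); column heights now [0 8 9 8 8 7 0], max=9
Drop 5: T rot2 at col 1 lands with bottom-row=9; cleared 0 line(s) (total 0); column heights now [0 11 11 11 8 7 0], max=11
Drop 6: S rot2 at col 4 lands with bottom-row=8; cleared 0 line(s) (total 0); column heights now [0 11 11 11 9 10 10], max=11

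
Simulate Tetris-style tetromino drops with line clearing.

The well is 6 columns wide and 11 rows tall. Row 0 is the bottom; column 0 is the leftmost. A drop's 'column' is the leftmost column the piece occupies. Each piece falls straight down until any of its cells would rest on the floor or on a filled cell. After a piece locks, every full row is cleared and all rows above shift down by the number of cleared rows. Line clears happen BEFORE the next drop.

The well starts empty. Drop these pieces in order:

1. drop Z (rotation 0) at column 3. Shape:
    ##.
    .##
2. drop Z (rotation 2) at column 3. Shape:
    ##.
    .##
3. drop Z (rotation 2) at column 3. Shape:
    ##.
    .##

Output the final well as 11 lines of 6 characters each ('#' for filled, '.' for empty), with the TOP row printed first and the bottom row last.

Drop 1: Z rot0 at col 3 lands with bottom-row=0; cleared 0 line(s) (total 0); column heights now [0 0 0 2 2 1], max=2
Drop 2: Z rot2 at col 3 lands with bottom-row=2; cleared 0 line(s) (total 0); column heights now [0 0 0 4 4 3], max=4
Drop 3: Z rot2 at col 3 lands with bottom-row=4; cleared 0 line(s) (total 0); column heights now [0 0 0 6 6 5], max=6

Answer: ......
......
......
......
......
...##.
....##
...##.
....##
...##.
....##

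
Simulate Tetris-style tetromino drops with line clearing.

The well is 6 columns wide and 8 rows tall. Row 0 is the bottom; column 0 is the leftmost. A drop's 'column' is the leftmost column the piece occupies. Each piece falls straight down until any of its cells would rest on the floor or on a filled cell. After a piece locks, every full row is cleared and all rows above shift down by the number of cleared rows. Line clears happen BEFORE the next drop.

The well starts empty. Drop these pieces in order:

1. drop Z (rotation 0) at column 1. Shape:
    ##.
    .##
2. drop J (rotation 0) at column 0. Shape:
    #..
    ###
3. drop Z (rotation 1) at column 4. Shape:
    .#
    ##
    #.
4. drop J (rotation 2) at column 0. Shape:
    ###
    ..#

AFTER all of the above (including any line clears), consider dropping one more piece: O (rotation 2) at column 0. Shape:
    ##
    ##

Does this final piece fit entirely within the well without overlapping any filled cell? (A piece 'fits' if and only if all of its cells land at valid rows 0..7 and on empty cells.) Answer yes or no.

Answer: yes

Derivation:
Drop 1: Z rot0 at col 1 lands with bottom-row=0; cleared 0 line(s) (total 0); column heights now [0 2 2 1 0 0], max=2
Drop 2: J rot0 at col 0 lands with bottom-row=2; cleared 0 line(s) (total 0); column heights now [4 3 3 1 0 0], max=4
Drop 3: Z rot1 at col 4 lands with bottom-row=0; cleared 0 line(s) (total 0); column heights now [4 3 3 1 2 3], max=4
Drop 4: J rot2 at col 0 lands with bottom-row=3; cleared 0 line(s) (total 0); column heights now [5 5 5 1 2 3], max=5
Test piece O rot2 at col 0 (width 2): heights before test = [5 5 5 1 2 3]; fits = True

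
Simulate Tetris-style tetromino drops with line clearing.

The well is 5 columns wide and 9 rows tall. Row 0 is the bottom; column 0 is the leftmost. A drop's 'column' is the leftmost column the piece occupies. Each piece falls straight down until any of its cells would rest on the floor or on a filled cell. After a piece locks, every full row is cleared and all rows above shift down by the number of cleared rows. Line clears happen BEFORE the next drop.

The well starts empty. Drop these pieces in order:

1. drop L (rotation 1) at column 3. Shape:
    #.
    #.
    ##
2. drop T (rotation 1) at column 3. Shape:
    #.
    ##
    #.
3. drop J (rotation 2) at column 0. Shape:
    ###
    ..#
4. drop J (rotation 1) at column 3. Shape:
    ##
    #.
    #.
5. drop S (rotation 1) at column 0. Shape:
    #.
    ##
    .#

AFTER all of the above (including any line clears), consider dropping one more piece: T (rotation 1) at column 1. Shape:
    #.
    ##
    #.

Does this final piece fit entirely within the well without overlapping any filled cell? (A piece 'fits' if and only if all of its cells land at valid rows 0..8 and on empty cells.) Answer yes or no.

Answer: yes

Derivation:
Drop 1: L rot1 at col 3 lands with bottom-row=0; cleared 0 line(s) (total 0); column heights now [0 0 0 3 1], max=3
Drop 2: T rot1 at col 3 lands with bottom-row=3; cleared 0 line(s) (total 0); column heights now [0 0 0 6 5], max=6
Drop 3: J rot2 at col 0 lands with bottom-row=0; cleared 0 line(s) (total 0); column heights now [2 2 2 6 5], max=6
Drop 4: J rot1 at col 3 lands with bottom-row=6; cleared 0 line(s) (total 0); column heights now [2 2 2 9 9], max=9
Drop 5: S rot1 at col 0 lands with bottom-row=2; cleared 0 line(s) (total 0); column heights now [5 4 2 9 9], max=9
Test piece T rot1 at col 1 (width 2): heights before test = [5 4 2 9 9]; fits = True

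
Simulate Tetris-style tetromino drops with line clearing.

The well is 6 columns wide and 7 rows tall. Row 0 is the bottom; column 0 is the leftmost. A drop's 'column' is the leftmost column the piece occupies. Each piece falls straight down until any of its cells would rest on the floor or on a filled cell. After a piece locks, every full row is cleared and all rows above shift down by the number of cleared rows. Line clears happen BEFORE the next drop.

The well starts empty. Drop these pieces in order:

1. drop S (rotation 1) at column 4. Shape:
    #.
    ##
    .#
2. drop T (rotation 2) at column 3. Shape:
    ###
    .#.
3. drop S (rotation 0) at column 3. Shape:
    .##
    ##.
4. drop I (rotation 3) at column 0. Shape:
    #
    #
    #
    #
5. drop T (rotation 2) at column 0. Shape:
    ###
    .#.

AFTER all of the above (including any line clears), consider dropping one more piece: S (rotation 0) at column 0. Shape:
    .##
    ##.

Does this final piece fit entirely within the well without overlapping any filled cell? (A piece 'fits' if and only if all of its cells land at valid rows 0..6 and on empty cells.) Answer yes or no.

Answer: yes

Derivation:
Drop 1: S rot1 at col 4 lands with bottom-row=0; cleared 0 line(s) (total 0); column heights now [0 0 0 0 3 2], max=3
Drop 2: T rot2 at col 3 lands with bottom-row=3; cleared 0 line(s) (total 0); column heights now [0 0 0 5 5 5], max=5
Drop 3: S rot0 at col 3 lands with bottom-row=5; cleared 0 line(s) (total 0); column heights now [0 0 0 6 7 7], max=7
Drop 4: I rot3 at col 0 lands with bottom-row=0; cleared 0 line(s) (total 0); column heights now [4 0 0 6 7 7], max=7
Drop 5: T rot2 at col 0 lands with bottom-row=3; cleared 1 line(s) (total 1); column heights now [4 4 0 5 6 6], max=6
Test piece S rot0 at col 0 (width 3): heights before test = [4 4 0 5 6 6]; fits = True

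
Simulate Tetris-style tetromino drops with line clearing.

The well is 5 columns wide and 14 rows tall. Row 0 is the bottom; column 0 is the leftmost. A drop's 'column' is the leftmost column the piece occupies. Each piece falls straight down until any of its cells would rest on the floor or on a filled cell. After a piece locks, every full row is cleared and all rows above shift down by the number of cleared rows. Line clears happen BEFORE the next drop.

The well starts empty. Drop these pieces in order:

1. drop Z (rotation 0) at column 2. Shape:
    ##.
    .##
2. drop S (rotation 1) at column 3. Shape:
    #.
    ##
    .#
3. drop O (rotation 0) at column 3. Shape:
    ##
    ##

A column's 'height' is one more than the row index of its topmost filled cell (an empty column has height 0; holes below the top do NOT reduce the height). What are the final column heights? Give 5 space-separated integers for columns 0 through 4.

Drop 1: Z rot0 at col 2 lands with bottom-row=0; cleared 0 line(s) (total 0); column heights now [0 0 2 2 1], max=2
Drop 2: S rot1 at col 3 lands with bottom-row=1; cleared 0 line(s) (total 0); column heights now [0 0 2 4 3], max=4
Drop 3: O rot0 at col 3 lands with bottom-row=4; cleared 0 line(s) (total 0); column heights now [0 0 2 6 6], max=6

Answer: 0 0 2 6 6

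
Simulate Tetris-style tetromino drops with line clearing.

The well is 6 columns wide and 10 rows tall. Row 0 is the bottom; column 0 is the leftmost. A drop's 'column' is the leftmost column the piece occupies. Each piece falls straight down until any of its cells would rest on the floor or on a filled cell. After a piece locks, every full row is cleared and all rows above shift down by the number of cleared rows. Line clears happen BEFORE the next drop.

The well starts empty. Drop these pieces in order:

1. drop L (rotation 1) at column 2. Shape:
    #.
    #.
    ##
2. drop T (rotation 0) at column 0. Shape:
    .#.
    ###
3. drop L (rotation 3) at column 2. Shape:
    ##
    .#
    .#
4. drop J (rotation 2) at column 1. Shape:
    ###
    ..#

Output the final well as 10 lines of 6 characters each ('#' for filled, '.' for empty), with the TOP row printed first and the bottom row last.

Drop 1: L rot1 at col 2 lands with bottom-row=0; cleared 0 line(s) (total 0); column heights now [0 0 3 1 0 0], max=3
Drop 2: T rot0 at col 0 lands with bottom-row=3; cleared 0 line(s) (total 0); column heights now [4 5 4 1 0 0], max=5
Drop 3: L rot3 at col 2 lands with bottom-row=2; cleared 0 line(s) (total 0); column heights now [4 5 5 5 0 0], max=5
Drop 4: J rot2 at col 1 lands with bottom-row=5; cleared 0 line(s) (total 0); column heights now [4 7 7 7 0 0], max=7

Answer: ......
......
......
.###..
...#..
.###..
####..
..##..
..#...
..##..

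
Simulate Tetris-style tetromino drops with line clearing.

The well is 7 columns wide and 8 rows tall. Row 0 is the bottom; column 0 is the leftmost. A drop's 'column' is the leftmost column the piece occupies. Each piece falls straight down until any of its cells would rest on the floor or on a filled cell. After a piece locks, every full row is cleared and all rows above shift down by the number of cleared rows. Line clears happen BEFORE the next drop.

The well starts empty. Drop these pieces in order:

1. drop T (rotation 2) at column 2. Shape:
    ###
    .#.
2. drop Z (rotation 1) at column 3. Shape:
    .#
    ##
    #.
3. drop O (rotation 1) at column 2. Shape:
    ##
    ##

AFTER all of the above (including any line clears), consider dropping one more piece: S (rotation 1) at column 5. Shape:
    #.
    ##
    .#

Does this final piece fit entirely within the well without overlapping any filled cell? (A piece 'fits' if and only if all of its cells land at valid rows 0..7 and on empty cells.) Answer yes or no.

Drop 1: T rot2 at col 2 lands with bottom-row=0; cleared 0 line(s) (total 0); column heights now [0 0 2 2 2 0 0], max=2
Drop 2: Z rot1 at col 3 lands with bottom-row=2; cleared 0 line(s) (total 0); column heights now [0 0 2 4 5 0 0], max=5
Drop 3: O rot1 at col 2 lands with bottom-row=4; cleared 0 line(s) (total 0); column heights now [0 0 6 6 5 0 0], max=6
Test piece S rot1 at col 5 (width 2): heights before test = [0 0 6 6 5 0 0]; fits = True

Answer: yes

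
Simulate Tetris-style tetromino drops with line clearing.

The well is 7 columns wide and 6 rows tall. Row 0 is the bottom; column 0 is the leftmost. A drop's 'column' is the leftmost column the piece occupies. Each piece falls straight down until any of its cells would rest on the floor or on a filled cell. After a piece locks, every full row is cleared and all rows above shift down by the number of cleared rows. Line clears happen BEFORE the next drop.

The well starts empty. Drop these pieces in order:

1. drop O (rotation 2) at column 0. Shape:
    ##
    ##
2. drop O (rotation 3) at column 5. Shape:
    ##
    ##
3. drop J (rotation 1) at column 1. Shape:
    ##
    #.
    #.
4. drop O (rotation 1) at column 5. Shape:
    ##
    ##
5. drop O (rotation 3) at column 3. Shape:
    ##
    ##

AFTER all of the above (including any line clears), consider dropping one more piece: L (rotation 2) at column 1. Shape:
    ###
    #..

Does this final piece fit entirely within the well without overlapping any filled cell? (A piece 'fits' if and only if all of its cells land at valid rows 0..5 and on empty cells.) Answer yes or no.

Drop 1: O rot2 at col 0 lands with bottom-row=0; cleared 0 line(s) (total 0); column heights now [2 2 0 0 0 0 0], max=2
Drop 2: O rot3 at col 5 lands with bottom-row=0; cleared 0 line(s) (total 0); column heights now [2 2 0 0 0 2 2], max=2
Drop 3: J rot1 at col 1 lands with bottom-row=2; cleared 0 line(s) (total 0); column heights now [2 5 5 0 0 2 2], max=5
Drop 4: O rot1 at col 5 lands with bottom-row=2; cleared 0 line(s) (total 0); column heights now [2 5 5 0 0 4 4], max=5
Drop 5: O rot3 at col 3 lands with bottom-row=0; cleared 0 line(s) (total 0); column heights now [2 5 5 2 2 4 4], max=5
Test piece L rot2 at col 1 (width 3): heights before test = [2 5 5 2 2 4 4]; fits = False

Answer: no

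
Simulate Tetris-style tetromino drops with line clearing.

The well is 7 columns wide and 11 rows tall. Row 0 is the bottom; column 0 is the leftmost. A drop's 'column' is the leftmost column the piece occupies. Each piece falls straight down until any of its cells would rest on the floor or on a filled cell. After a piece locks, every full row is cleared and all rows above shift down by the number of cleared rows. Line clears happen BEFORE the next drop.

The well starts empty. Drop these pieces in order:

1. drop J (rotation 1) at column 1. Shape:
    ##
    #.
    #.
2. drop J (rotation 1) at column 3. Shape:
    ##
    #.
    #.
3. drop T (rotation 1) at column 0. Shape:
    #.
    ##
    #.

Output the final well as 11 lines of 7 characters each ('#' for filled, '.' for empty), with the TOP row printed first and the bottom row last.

Drop 1: J rot1 at col 1 lands with bottom-row=0; cleared 0 line(s) (total 0); column heights now [0 3 3 0 0 0 0], max=3
Drop 2: J rot1 at col 3 lands with bottom-row=0; cleared 0 line(s) (total 0); column heights now [0 3 3 3 3 0 0], max=3
Drop 3: T rot1 at col 0 lands with bottom-row=2; cleared 0 line(s) (total 0); column heights now [5 4 3 3 3 0 0], max=5

Answer: .......
.......
.......
.......
.......
.......
#......
##.....
#####..
.#.#...
.#.#...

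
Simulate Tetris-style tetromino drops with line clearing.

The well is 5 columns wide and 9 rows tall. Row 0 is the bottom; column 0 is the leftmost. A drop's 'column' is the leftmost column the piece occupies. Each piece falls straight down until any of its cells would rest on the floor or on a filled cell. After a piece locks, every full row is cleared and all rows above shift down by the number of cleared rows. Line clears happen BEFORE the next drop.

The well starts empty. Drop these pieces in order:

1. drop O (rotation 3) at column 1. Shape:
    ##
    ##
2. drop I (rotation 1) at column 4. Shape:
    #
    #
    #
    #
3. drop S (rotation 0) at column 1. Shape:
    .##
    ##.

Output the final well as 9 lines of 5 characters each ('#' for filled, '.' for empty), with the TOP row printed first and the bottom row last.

Answer: .....
.....
.....
.....
.....
..###
.##.#
.##.#
.##.#

Derivation:
Drop 1: O rot3 at col 1 lands with bottom-row=0; cleared 0 line(s) (total 0); column heights now [0 2 2 0 0], max=2
Drop 2: I rot1 at col 4 lands with bottom-row=0; cleared 0 line(s) (total 0); column heights now [0 2 2 0 4], max=4
Drop 3: S rot0 at col 1 lands with bottom-row=2; cleared 0 line(s) (total 0); column heights now [0 3 4 4 4], max=4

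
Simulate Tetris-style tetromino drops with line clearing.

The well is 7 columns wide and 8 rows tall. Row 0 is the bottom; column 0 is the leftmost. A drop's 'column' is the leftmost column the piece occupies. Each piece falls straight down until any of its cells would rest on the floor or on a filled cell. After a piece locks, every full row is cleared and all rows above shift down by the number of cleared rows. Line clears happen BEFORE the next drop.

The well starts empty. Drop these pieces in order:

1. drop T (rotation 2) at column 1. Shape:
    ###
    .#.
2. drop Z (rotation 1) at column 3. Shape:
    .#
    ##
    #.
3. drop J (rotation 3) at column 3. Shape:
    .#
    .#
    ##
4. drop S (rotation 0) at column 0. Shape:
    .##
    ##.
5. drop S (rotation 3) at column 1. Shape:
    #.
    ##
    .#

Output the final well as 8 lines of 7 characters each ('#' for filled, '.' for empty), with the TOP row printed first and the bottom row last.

Drop 1: T rot2 at col 1 lands with bottom-row=0; cleared 0 line(s) (total 0); column heights now [0 2 2 2 0 0 0], max=2
Drop 2: Z rot1 at col 3 lands with bottom-row=2; cleared 0 line(s) (total 0); column heights now [0 2 2 4 5 0 0], max=5
Drop 3: J rot3 at col 3 lands with bottom-row=5; cleared 0 line(s) (total 0); column heights now [0 2 2 6 8 0 0], max=8
Drop 4: S rot0 at col 0 lands with bottom-row=2; cleared 0 line(s) (total 0); column heights now [3 4 4 6 8 0 0], max=8
Drop 5: S rot3 at col 1 lands with bottom-row=4; cleared 0 line(s) (total 0); column heights now [3 7 6 6 8 0 0], max=8

Answer: ....#..
.#..#..
.####..
..#.#..
.####..
##.#...
.###...
..#....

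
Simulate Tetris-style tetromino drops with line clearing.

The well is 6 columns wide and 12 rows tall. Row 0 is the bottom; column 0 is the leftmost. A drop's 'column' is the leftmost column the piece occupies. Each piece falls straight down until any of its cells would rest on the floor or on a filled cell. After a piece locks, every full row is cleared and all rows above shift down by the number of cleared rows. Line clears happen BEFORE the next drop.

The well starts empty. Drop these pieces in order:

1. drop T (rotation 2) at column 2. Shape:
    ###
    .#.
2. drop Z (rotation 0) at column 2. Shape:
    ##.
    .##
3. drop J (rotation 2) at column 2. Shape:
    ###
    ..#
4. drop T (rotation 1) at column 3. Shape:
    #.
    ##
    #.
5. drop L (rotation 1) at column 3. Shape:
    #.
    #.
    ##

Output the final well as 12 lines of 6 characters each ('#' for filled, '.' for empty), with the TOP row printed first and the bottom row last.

Answer: ......
...#..
...#..
...##.
...#..
...##.
...#..
..###.
..###.
...##.
..###.
...#..

Derivation:
Drop 1: T rot2 at col 2 lands with bottom-row=0; cleared 0 line(s) (total 0); column heights now [0 0 2 2 2 0], max=2
Drop 2: Z rot0 at col 2 lands with bottom-row=2; cleared 0 line(s) (total 0); column heights now [0 0 4 4 3 0], max=4
Drop 3: J rot2 at col 2 lands with bottom-row=3; cleared 0 line(s) (total 0); column heights now [0 0 5 5 5 0], max=5
Drop 4: T rot1 at col 3 lands with bottom-row=5; cleared 0 line(s) (total 0); column heights now [0 0 5 8 7 0], max=8
Drop 5: L rot1 at col 3 lands with bottom-row=8; cleared 0 line(s) (total 0); column heights now [0 0 5 11 9 0], max=11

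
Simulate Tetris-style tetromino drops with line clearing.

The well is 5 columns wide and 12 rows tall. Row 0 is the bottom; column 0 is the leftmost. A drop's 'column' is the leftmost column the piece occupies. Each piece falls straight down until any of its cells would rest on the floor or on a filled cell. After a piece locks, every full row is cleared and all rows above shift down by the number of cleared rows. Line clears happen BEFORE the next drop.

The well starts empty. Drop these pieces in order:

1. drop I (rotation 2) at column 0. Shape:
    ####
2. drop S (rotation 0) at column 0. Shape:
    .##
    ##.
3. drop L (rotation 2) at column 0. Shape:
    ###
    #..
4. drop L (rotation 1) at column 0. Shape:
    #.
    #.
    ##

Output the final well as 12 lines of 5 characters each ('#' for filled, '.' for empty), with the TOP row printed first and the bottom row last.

Drop 1: I rot2 at col 0 lands with bottom-row=0; cleared 0 line(s) (total 0); column heights now [1 1 1 1 0], max=1
Drop 2: S rot0 at col 0 lands with bottom-row=1; cleared 0 line(s) (total 0); column heights now [2 3 3 1 0], max=3
Drop 3: L rot2 at col 0 lands with bottom-row=2; cleared 0 line(s) (total 0); column heights now [4 4 4 1 0], max=4
Drop 4: L rot1 at col 0 lands with bottom-row=4; cleared 0 line(s) (total 0); column heights now [7 5 4 1 0], max=7

Answer: .....
.....
.....
.....
.....
#....
#....
##...
###..
###..
##...
####.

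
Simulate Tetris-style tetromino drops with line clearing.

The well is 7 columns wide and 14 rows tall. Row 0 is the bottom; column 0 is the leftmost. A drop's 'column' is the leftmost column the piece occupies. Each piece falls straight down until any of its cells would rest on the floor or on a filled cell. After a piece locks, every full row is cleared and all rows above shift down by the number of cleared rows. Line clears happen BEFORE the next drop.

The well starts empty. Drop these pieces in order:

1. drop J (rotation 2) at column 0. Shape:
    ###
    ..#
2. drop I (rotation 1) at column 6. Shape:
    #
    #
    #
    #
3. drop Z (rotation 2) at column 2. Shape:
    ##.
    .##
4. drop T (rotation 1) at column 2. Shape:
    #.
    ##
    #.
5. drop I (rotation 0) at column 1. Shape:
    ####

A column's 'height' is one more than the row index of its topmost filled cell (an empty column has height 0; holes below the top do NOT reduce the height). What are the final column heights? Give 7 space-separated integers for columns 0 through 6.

Drop 1: J rot2 at col 0 lands with bottom-row=0; cleared 0 line(s) (total 0); column heights now [2 2 2 0 0 0 0], max=2
Drop 2: I rot1 at col 6 lands with bottom-row=0; cleared 0 line(s) (total 0); column heights now [2 2 2 0 0 0 4], max=4
Drop 3: Z rot2 at col 2 lands with bottom-row=1; cleared 0 line(s) (total 0); column heights now [2 2 3 3 2 0 4], max=4
Drop 4: T rot1 at col 2 lands with bottom-row=3; cleared 0 line(s) (total 0); column heights now [2 2 6 5 2 0 4], max=6
Drop 5: I rot0 at col 1 lands with bottom-row=6; cleared 0 line(s) (total 0); column heights now [2 7 7 7 7 0 4], max=7

Answer: 2 7 7 7 7 0 4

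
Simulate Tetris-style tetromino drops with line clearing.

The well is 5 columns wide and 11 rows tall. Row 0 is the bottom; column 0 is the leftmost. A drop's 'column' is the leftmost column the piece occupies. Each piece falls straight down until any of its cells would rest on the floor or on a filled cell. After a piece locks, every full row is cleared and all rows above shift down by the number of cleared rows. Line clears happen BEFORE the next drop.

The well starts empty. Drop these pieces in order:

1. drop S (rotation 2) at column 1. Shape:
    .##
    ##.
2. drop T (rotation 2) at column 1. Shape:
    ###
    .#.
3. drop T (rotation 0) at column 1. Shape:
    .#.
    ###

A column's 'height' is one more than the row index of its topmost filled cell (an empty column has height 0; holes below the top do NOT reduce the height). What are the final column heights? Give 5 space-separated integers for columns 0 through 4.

Drop 1: S rot2 at col 1 lands with bottom-row=0; cleared 0 line(s) (total 0); column heights now [0 1 2 2 0], max=2
Drop 2: T rot2 at col 1 lands with bottom-row=2; cleared 0 line(s) (total 0); column heights now [0 4 4 4 0], max=4
Drop 3: T rot0 at col 1 lands with bottom-row=4; cleared 0 line(s) (total 0); column heights now [0 5 6 5 0], max=6

Answer: 0 5 6 5 0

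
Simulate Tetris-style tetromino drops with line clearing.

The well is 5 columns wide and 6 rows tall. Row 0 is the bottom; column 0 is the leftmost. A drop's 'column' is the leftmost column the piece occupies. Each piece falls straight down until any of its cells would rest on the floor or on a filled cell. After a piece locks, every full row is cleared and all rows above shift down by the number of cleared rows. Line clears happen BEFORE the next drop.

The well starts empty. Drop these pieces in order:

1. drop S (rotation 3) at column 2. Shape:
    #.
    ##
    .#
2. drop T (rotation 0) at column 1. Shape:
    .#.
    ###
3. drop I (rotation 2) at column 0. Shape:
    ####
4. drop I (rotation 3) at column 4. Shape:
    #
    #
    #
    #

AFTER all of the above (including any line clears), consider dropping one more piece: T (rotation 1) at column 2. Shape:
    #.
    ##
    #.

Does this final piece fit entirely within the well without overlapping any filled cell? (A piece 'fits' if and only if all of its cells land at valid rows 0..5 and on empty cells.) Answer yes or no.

Answer: no

Derivation:
Drop 1: S rot3 at col 2 lands with bottom-row=0; cleared 0 line(s) (total 0); column heights now [0 0 3 2 0], max=3
Drop 2: T rot0 at col 1 lands with bottom-row=3; cleared 0 line(s) (total 0); column heights now [0 4 5 4 0], max=5
Drop 3: I rot2 at col 0 lands with bottom-row=5; cleared 0 line(s) (total 0); column heights now [6 6 6 6 0], max=6
Drop 4: I rot3 at col 4 lands with bottom-row=0; cleared 0 line(s) (total 0); column heights now [6 6 6 6 4], max=6
Test piece T rot1 at col 2 (width 2): heights before test = [6 6 6 6 4]; fits = False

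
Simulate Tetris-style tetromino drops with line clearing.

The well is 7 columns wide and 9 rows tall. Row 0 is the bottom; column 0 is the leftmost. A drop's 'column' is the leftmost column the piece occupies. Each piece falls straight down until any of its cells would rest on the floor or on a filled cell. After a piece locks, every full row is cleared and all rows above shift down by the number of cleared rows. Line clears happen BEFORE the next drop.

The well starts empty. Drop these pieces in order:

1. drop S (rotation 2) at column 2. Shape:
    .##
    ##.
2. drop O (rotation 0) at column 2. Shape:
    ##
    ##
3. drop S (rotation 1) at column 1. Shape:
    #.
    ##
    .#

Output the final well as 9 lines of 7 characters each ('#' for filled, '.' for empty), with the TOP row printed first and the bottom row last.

Drop 1: S rot2 at col 2 lands with bottom-row=0; cleared 0 line(s) (total 0); column heights now [0 0 1 2 2 0 0], max=2
Drop 2: O rot0 at col 2 lands with bottom-row=2; cleared 0 line(s) (total 0); column heights now [0 0 4 4 2 0 0], max=4
Drop 3: S rot1 at col 1 lands with bottom-row=4; cleared 0 line(s) (total 0); column heights now [0 7 6 4 2 0 0], max=7

Answer: .......
.......
.#.....
.##....
..#....
..##...
..##...
...##..
..##...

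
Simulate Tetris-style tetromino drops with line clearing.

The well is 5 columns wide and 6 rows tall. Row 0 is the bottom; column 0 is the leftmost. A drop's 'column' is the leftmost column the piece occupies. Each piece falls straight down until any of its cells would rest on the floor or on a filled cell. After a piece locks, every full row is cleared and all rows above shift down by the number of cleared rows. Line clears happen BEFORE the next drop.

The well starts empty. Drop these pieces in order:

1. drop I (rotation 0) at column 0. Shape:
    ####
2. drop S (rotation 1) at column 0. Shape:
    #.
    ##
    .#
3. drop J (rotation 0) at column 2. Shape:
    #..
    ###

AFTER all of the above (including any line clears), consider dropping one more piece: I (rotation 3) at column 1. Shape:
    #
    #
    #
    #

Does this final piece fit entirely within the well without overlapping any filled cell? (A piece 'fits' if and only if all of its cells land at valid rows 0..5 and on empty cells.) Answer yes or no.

Answer: no

Derivation:
Drop 1: I rot0 at col 0 lands with bottom-row=0; cleared 0 line(s) (total 0); column heights now [1 1 1 1 0], max=1
Drop 2: S rot1 at col 0 lands with bottom-row=1; cleared 0 line(s) (total 0); column heights now [4 3 1 1 0], max=4
Drop 3: J rot0 at col 2 lands with bottom-row=1; cleared 0 line(s) (total 0); column heights now [4 3 3 2 2], max=4
Test piece I rot3 at col 1 (width 1): heights before test = [4 3 3 2 2]; fits = False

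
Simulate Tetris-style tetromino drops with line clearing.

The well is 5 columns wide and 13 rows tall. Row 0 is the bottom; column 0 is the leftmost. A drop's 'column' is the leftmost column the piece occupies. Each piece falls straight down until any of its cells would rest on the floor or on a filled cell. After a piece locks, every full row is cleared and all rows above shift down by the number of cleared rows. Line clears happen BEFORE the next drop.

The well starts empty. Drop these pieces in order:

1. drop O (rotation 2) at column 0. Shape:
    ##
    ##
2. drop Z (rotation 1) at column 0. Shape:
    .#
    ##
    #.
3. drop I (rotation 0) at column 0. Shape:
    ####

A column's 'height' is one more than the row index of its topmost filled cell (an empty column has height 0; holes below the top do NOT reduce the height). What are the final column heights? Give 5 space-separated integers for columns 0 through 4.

Drop 1: O rot2 at col 0 lands with bottom-row=0; cleared 0 line(s) (total 0); column heights now [2 2 0 0 0], max=2
Drop 2: Z rot1 at col 0 lands with bottom-row=2; cleared 0 line(s) (total 0); column heights now [4 5 0 0 0], max=5
Drop 3: I rot0 at col 0 lands with bottom-row=5; cleared 0 line(s) (total 0); column heights now [6 6 6 6 0], max=6

Answer: 6 6 6 6 0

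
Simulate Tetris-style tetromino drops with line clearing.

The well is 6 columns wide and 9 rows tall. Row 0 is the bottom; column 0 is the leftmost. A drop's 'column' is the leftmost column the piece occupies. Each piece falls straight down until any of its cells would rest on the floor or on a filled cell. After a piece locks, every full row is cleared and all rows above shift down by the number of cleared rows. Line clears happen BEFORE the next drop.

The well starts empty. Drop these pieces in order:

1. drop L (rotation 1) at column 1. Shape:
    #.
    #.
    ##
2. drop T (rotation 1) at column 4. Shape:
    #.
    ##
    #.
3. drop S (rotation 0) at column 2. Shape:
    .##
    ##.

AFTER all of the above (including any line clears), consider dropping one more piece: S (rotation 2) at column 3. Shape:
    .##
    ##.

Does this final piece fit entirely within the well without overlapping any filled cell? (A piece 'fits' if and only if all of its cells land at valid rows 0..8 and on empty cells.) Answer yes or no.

Answer: yes

Derivation:
Drop 1: L rot1 at col 1 lands with bottom-row=0; cleared 0 line(s) (total 0); column heights now [0 3 1 0 0 0], max=3
Drop 2: T rot1 at col 4 lands with bottom-row=0; cleared 0 line(s) (total 0); column heights now [0 3 1 0 3 2], max=3
Drop 3: S rot0 at col 2 lands with bottom-row=2; cleared 0 line(s) (total 0); column heights now [0 3 3 4 4 2], max=4
Test piece S rot2 at col 3 (width 3): heights before test = [0 3 3 4 4 2]; fits = True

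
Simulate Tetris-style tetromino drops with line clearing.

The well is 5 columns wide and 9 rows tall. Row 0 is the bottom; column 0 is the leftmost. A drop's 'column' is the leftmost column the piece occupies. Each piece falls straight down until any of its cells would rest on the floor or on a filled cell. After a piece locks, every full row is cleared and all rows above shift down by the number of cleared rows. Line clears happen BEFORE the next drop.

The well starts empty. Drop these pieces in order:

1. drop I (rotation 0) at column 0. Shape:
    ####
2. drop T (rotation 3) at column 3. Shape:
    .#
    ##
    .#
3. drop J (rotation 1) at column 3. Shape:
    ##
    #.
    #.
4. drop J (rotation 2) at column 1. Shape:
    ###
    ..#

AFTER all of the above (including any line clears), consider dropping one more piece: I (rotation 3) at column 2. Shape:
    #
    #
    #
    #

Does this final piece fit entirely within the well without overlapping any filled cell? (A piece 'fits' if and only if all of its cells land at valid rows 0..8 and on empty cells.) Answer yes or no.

Answer: no

Derivation:
Drop 1: I rot0 at col 0 lands with bottom-row=0; cleared 0 line(s) (total 0); column heights now [1 1 1 1 0], max=1
Drop 2: T rot3 at col 3 lands with bottom-row=0; cleared 1 line(s) (total 1); column heights now [0 0 0 1 2], max=2
Drop 3: J rot1 at col 3 lands with bottom-row=1; cleared 0 line(s) (total 1); column heights now [0 0 0 4 4], max=4
Drop 4: J rot2 at col 1 lands with bottom-row=4; cleared 0 line(s) (total 1); column heights now [0 6 6 6 4], max=6
Test piece I rot3 at col 2 (width 1): heights before test = [0 6 6 6 4]; fits = False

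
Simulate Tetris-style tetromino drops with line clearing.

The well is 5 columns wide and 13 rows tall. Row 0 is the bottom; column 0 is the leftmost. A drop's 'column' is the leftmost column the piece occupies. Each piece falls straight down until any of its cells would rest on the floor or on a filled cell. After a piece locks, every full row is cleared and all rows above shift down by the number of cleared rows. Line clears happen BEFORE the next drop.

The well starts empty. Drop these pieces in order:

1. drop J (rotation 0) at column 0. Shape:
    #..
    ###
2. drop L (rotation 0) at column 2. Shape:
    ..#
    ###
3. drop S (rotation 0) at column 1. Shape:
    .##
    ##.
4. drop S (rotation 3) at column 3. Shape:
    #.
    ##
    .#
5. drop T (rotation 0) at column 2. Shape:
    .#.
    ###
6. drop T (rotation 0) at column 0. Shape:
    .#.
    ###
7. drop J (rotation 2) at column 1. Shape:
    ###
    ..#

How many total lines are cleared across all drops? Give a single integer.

Answer: 0

Derivation:
Drop 1: J rot0 at col 0 lands with bottom-row=0; cleared 0 line(s) (total 0); column heights now [2 1 1 0 0], max=2
Drop 2: L rot0 at col 2 lands with bottom-row=1; cleared 0 line(s) (total 0); column heights now [2 1 2 2 3], max=3
Drop 3: S rot0 at col 1 lands with bottom-row=2; cleared 0 line(s) (total 0); column heights now [2 3 4 4 3], max=4
Drop 4: S rot3 at col 3 lands with bottom-row=3; cleared 0 line(s) (total 0); column heights now [2 3 4 6 5], max=6
Drop 5: T rot0 at col 2 lands with bottom-row=6; cleared 0 line(s) (total 0); column heights now [2 3 7 8 7], max=8
Drop 6: T rot0 at col 0 lands with bottom-row=7; cleared 0 line(s) (total 0); column heights now [8 9 8 8 7], max=9
Drop 7: J rot2 at col 1 lands with bottom-row=8; cleared 0 line(s) (total 0); column heights now [8 10 10 10 7], max=10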